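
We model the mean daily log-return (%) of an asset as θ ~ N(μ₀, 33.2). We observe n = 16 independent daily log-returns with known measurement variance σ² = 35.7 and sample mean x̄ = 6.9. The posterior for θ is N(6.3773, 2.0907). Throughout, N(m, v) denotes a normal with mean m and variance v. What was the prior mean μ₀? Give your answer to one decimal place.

With known observation variance, the Normal–Normal posterior has precision τ_n = τ₀ + n/σ² and mean μ_n = (τ₀μ₀ + (n/σ²)x̄)/τ_n.
Here τ₀ = 1/33.2 = 0.030120 and τ_data = 16/35.7 = 0.448179, so τ_n = 0.478299.
Rearranging for μ₀: μ₀ = (μ_n·τ_n − τ_data·x̄)/τ₀ = (6.3773·0.478299 − 0.448179·6.9) / 0.030120 = -0.042179/0.030120 ≈ -1.4.

μ₀ = -1.4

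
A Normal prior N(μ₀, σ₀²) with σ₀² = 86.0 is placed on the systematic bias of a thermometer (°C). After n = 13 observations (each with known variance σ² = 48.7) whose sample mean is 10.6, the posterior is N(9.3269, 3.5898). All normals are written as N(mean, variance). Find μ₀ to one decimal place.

μ₀ = -19.9

The posterior mean is a precision-weighted average: μ_n = (τ₀μ₀ + τ_data·x̄)/(τ₀+τ_data), with τ₀=1/σ₀² and τ_data=n/σ².
Here τ₀ = 1/86.0 = 0.011628 and τ_data = 13/48.7 = 0.266940, so τ_n = 0.278568.
Rearranging for μ₀: μ₀ = (μ_n·τ_n − τ_data·x̄)/τ₀ = (9.3269·0.278568 − 0.266940·10.6) / 0.011628 = -0.231388/0.011628 ≈ -19.9.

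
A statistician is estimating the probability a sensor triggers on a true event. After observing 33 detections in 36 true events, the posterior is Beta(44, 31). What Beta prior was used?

Beta is conjugate to the binomial likelihood: posterior = Beta(α+s, β+f).
So α = 44 − 33 = 11 and β = 31 − 3 = 28.

Beta(11, 28)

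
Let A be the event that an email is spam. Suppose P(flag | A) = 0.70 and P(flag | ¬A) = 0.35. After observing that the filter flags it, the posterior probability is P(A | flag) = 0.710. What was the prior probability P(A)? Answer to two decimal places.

P(A) = 0.55

In odds form, posterior odds = prior odds × likelihood ratio, so prior odds = posterior odds ÷ LR.
Posterior odds = 0.710/(1−0.710) = 2.4483. LR = 0.70/0.35 = 2.0000.
Prior odds = 2.4483/2.0000 = 1.2242, so P(A) = 1.2242/(1+1.2242) ≈ 0.55.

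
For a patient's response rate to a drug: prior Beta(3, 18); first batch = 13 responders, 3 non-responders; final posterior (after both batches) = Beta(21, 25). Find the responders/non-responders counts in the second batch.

5 responders and 4 non-responders

Because Beta–binomial updating is additive in the counts, the combined data contributed (α_post−α_prior, β_post−β_prior) successes and failures.
Total across both batches: 21−3=18 responders, 25−18=7 non-responders.
Subtract the first batch: 18−13=5 responders and 7−3=4 non-responders.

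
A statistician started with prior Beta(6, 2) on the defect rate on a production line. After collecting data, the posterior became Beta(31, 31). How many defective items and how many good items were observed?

Beta is conjugate to the binomial likelihood: posterior = Beta(α+s, β+f).
Match parameters: s=31−6=25, f=31−2=29.

25 defective items and 29 good items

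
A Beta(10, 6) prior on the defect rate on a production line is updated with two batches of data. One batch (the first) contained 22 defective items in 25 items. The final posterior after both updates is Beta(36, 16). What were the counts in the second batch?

4 defective items and 7 good items

Sequential conjugate updates are equivalent to a single update on the pooled data, so total successes = posterior α − prior α and total failures = posterior β − prior β.
Total across both batches: 36−10=26 defective items, 16−6=10 good items.
Subtract the first batch: 26−22=4 defective items and 10−3=7 good items.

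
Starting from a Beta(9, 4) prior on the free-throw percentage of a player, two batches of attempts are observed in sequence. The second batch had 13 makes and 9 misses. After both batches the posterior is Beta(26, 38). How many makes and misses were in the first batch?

4 makes and 25 misses

Sequential conjugate updates are equivalent to a single update on the pooled data, so total successes = posterior α − prior α and total failures = posterior β − prior β.
Total across both batches: 26−9=17 makes, 38−4=34 misses.
Subtract the second batch: 17−13=4 makes and 34−9=25 misses.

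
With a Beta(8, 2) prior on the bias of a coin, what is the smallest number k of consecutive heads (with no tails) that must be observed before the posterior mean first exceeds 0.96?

After k heads and 0 tails the posterior is Beta(8+k, 2), with mean (8+k)/(8+2+k).
Set (8+k)/(10+k) > 0.96 and solve: k > (0.96·10 − 8)/(1 − 0.96) = 40.000.
The smallest integer exceeding 40.000 is 41.

k = 41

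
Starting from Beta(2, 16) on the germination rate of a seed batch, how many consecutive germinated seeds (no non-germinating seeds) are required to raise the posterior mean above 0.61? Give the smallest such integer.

After k germinated seeds and 0 non-germinating seeds the posterior is Beta(2+k, 16), with mean (2+k)/(2+16+k).
Set (2+k)/(18+k) > 0.61 and solve: k > (0.61·18 − 2)/(1 − 0.61) = 23.026.
The smallest integer exceeding 23.026 is 24.

k = 24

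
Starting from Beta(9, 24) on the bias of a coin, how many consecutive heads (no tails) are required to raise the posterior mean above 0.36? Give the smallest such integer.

k = 5

After k heads and 0 tails the posterior is Beta(9+k, 24), with mean (9+k)/(9+24+k).
Set (9+k)/(33+k) > 0.36 and solve: k > (0.36·33 − 9)/(1 − 0.36) = 4.500.
The smallest integer exceeding 4.500 is 5, and checking k=5: (14)/(38) = 0.3684 > 0.36.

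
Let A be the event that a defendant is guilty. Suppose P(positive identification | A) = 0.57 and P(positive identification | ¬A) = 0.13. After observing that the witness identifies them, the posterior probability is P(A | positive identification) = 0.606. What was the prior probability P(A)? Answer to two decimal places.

In odds form, posterior odds = prior odds × likelihood ratio, so prior odds = posterior odds ÷ LR.
Posterior odds = 0.606/(1−0.606) = 1.5381. LR = 0.57/0.13 = 4.3846.
Prior odds = 1.5381/4.3846 = 0.3508, so P(A) = 0.3508/(1+0.3508) ≈ 0.26.

P(A) = 0.26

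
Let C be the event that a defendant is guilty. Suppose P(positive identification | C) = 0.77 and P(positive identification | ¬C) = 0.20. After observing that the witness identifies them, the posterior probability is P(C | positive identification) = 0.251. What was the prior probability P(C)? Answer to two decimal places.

P(C) = 0.08

In odds form, posterior odds = prior odds × likelihood ratio, so prior odds = posterior odds ÷ LR.
Posterior odds = 0.251/(1−0.251) = 0.3351. LR = 0.77/0.20 = 3.8500.
Prior odds = 0.3351/3.8500 = 0.0870, so P(C) = 0.0870/(1+0.0870) ≈ 0.08.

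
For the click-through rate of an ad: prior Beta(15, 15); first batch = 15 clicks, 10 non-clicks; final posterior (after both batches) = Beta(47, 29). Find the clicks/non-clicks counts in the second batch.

17 clicks and 4 non-clicks

Sequential conjugate updates are equivalent to a single update on the pooled data, so total successes = posterior α − prior α and total failures = posterior β − prior β.
Total across both batches: 47−15=32 clicks, 29−15=14 non-clicks.
Subtract the first batch: 32−15=17 clicks and 14−10=4 non-clicks.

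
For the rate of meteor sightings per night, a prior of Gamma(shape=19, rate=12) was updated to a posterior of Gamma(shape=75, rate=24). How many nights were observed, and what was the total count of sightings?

Gamma–Poisson conjugacy: posterior shape = α + Σxᵢ, posterior rate = β + n.
Matching: Σxᵢ = 75 − 19 = 56 and n = 24 − 12 = 12.

n = 12 nights with total 56 sightings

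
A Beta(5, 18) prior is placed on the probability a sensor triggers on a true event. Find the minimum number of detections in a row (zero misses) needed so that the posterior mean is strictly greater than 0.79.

k = 63

After k detections and 0 misses the posterior is Beta(5+k, 18), with mean (5+k)/(5+18+k).
Set (5+k)/(23+k) > 0.79 and solve: k > (0.79·23 − 5)/(1 − 0.79) = 62.714.
The smallest integer exceeding 62.714 is 63.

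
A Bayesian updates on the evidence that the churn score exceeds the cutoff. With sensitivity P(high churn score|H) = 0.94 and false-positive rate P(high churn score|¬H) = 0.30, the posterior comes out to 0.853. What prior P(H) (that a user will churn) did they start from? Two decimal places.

P(H) = 0.65

Bayes' rule in odds form gives O(H|E) = O(H)·[P(E|H)/P(E|¬H)], hence O(H) = O(H|E)/LR.
Posterior odds = 0.853/(1−0.853) = 5.8027. LR = 0.94/0.30 = 3.1333.
Prior odds = 5.8027/3.1333 = 1.8519, so P(H) = 1.8519/(1+1.8519) ≈ 0.65.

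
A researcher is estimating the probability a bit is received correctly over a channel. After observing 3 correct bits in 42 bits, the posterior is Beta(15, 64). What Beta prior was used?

Under Beta–binomial conjugacy the posterior parameters are (a+s, b+f).
So a = 15 − 3 = 12 and b = 64 − 39 = 25.

Beta(12, 25)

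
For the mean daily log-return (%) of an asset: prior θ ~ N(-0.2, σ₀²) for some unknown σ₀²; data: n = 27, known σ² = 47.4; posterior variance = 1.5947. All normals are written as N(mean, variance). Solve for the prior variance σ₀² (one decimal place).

σ₀² = 17.4

For the Normal–Normal model with known σ², precisions add: τ_n = τ₀ + n/σ².
So 1/σ₀² = 1/1.5947 − 27/47.4 = 0.627077 − 0.569620 = 0.057457.
Hence σ₀² = 1/0.057457 ≈ 17.4.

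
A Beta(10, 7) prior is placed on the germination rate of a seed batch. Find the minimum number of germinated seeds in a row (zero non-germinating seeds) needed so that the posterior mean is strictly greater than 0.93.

After k germinated seeds and 0 non-germinating seeds the posterior is Beta(10+k, 7), with mean (10+k)/(10+7+k).
Set (10+k)/(17+k) > 0.93 and solve: k > (0.93·17 − 10)/(1 − 0.93) = 83.000.
The smallest integer exceeding 83.000 is 84, and checking k=84: (94)/(101) = 0.9307 > 0.93.

k = 84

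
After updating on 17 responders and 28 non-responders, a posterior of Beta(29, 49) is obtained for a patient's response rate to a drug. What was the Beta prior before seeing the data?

Beta is conjugate to the binomial likelihood: posterior = Beta(a+s, b+f).
Subtract the data counts: 29−17=12, 49−28=21.

Beta(12, 21)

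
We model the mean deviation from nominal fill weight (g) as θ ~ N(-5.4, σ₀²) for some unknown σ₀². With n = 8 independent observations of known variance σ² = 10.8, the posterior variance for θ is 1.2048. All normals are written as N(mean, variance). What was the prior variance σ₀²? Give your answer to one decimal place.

For the Normal–Normal model with known σ², precisions add: τ_n = τ₀ + n/σ².
So 1/σ₀² = 1/1.2048 − 8/10.8 = 0.830013 − 0.740741 = 0.089272.
Hence σ₀² = 1/0.089272 ≈ 11.2.

σ₀² = 11.2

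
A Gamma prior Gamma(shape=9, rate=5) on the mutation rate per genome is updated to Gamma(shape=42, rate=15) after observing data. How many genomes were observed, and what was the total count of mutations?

A Gamma(α, β) prior (rate parametrization) on a Poisson rate with n observations summing to S gives posterior Gamma(α+S, β+n).
Matching: Σxᵢ = 42 − 9 = 33 and n = 15 − 5 = 10.

n = 10 genomes with total 33 mutations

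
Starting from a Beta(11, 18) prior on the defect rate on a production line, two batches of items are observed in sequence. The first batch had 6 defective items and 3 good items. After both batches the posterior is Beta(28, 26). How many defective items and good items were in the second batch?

Because Beta–binomial updating is additive in the counts, the combined data contributed (α_post−α_prior, β_post−β_prior) successes and failures.
Total across both batches: 28−11=17 defective items, 26−18=8 good items.
Subtract the first batch: 17−6=11 defective items and 8−3=5 good items.

11 defective items and 5 good items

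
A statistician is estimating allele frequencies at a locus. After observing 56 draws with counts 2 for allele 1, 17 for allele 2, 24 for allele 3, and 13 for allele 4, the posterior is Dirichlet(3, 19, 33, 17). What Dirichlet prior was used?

Dirichlet(1, 2, 9, 4)

For a Dirichlet(α) prior with multinomial counts c, the posterior is Dirichlet(α + c) componentwise.
Subtract each count from the matching posterior parameter: 3−2=1, 19−17=2, 33−24=9, 17−13=4.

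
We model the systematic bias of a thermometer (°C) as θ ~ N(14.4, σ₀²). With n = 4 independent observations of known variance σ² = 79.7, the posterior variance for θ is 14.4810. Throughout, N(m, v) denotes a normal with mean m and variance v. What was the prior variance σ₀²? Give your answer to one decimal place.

σ₀² = 53.0

For the Normal–Normal model with known σ², precisions add: τ_n = τ₀ + n/σ².
So 1/σ₀² = 1/14.4810 − 4/79.7 = 0.069056 − 0.050188 = 0.018868.
Hence σ₀² = 1/0.018868 ≈ 53.0.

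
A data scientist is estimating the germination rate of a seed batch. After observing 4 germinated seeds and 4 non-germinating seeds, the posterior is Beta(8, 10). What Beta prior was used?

Beta(4, 6)

A Beta(α, β) prior with s successes and f failures in binomial data gives a Beta(α+s, β+f) posterior.
Subtract the data counts: 8−4=4, 10−4=6.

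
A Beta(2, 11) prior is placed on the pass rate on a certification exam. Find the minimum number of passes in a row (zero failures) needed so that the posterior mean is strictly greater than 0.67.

After k passes and 0 failures the posterior is Beta(2+k, 11), with mean (2+k)/(2+11+k).
Set (2+k)/(13+k) > 0.67 and solve: k > (0.67·13 − 2)/(1 − 0.67) = 20.333.
The smallest integer exceeding 20.333 is 21.

k = 21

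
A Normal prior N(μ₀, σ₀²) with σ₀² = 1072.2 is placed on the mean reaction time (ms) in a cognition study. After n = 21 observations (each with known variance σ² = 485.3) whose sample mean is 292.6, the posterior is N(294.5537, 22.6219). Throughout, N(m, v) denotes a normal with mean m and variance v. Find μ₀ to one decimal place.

μ₀ = 385.2

With known observation variance, the Normal–Normal posterior has precision τ_n = τ₀ + n/σ² and mean μ_n = (τ₀μ₀ + (n/σ²)x̄)/τ_n.
Here τ₀ = 1/1072.2 = 0.000933 and τ_data = 21/485.3 = 0.043272, so τ_n = 0.044205.
Rearranging for μ₀: μ₀ = (μ_n·τ_n − τ_data·x̄)/τ₀ = (294.5537·0.044205 − 0.043272·292.6) / 0.000933 = 0.359359/0.000933 ≈ 385.2.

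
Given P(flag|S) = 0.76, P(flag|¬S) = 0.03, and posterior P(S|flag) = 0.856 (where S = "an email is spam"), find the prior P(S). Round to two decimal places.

Bayes' rule in odds form gives O(S|E) = O(S)·[P(E|S)/P(E|¬S)], hence O(S) = O(S|E)/LR.
Posterior odds = 0.856/(1−0.856) = 5.9444. LR = 0.76/0.03 = 25.3333.
Prior odds = 5.9444/25.3333 = 0.2346, so P(S) = 0.2346/(1+0.2346) ≈ 0.19.

P(S) = 0.19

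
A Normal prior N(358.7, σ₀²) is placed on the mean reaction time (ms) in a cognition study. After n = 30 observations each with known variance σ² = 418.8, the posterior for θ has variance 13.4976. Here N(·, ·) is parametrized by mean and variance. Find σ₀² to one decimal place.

For the Normal–Normal model with known σ², precisions add: τ_n = τ₀ + n/σ².
So 1/σ₀² = 1/13.4976 − 30/418.8 = 0.074087 − 0.071633 = 0.002454.
Hence σ₀² = 1/0.002454 ≈ 407.5.

σ₀² = 407.5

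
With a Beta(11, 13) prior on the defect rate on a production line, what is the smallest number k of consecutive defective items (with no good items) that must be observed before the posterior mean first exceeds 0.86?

After k defective items and 0 good items the posterior is Beta(11+k, 13), with mean (11+k)/(11+13+k).
Set (11+k)/(24+k) > 0.86 and solve: k > (0.86·24 − 11)/(1 − 0.86) = 68.857.
The smallest integer exceeding 68.857 is 69, and checking k=69: (80)/(93) = 0.8602 > 0.86.

k = 69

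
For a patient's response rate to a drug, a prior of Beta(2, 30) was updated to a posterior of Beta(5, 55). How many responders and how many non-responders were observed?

A Beta(α, β) prior with s successes and f failures in binomial data gives a Beta(α+s, β+f) posterior.
Match parameters: s=5−2=3, f=55−30=25.

3 responders and 25 non-responders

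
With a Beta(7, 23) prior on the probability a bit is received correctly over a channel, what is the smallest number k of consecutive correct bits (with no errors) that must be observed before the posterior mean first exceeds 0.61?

After k correct bits and 0 errors the posterior is Beta(7+k, 23), with mean (7+k)/(7+23+k).
Set (7+k)/(30+k) > 0.61 and solve: k > (0.61·30 − 7)/(1 − 0.61) = 28.974.
The smallest integer exceeding 28.974 is 29, and checking k=29: (36)/(59) = 0.6102 > 0.61.

k = 29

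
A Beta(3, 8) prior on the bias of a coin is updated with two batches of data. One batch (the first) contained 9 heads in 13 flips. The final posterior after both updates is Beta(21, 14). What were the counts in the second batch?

9 heads and 2 tails

Because Beta–binomial updating is additive in the counts, the combined data contributed (α_post−α_prior, β_post−β_prior) successes and failures.
Total across both batches: 21−3=18 heads, 14−8=6 tails.
Subtract the first batch: 18−9=9 heads and 6−4=2 tails.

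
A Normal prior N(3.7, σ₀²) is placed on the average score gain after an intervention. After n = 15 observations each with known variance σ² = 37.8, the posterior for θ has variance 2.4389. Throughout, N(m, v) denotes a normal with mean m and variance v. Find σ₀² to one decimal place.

σ₀² = 75.8

For the Normal–Normal model with known σ², precisions add: τ_n = τ₀ + n/σ².
So 1/σ₀² = 1/2.4389 − 15/37.8 = 0.410021 − 0.396825 = 0.013196.
Hence σ₀² = 1/0.013196 ≈ 75.8.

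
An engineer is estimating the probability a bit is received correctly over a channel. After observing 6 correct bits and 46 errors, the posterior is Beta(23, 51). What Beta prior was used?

Beta is conjugate to the binomial likelihood: posterior = Beta(a+s, b+f).
Subtract the data counts: 23−6=17, 51−46=5.

Beta(17, 5)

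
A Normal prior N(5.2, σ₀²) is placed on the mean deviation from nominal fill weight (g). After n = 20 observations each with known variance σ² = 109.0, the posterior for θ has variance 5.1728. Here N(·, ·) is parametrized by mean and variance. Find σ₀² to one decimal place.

σ₀² = 101.7

Posterior precision equals prior precision plus data precision: 1/σ_n² = 1/σ₀² + n/σ².
So 1/σ₀² = 1/5.1728 − 20/109.0 = 0.193319 − 0.183486 = 0.009833.
Hence σ₀² = 1/0.009833 ≈ 101.7.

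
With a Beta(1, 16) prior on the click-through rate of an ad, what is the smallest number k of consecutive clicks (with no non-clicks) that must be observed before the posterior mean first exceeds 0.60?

After k clicks and 0 non-clicks the posterior is Beta(1+k, 16), with mean (1+k)/(1+16+k).
Set (1+k)/(17+k) > 0.60 and solve: k > (0.60·17 − 1)/(1 − 0.60) = 23.000.
The smallest integer exceeding 23.000 is 24.

k = 24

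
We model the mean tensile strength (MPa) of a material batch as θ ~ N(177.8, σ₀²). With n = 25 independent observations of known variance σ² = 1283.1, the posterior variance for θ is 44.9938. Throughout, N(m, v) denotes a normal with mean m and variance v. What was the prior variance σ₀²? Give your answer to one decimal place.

σ₀² = 364.8

For the Normal–Normal model with known σ², precisions add: τ_n = τ₀ + n/σ².
So 1/σ₀² = 1/44.9938 − 25/1283.1 = 0.022225 − 0.019484 = 0.002741.
Hence σ₀² = 1/0.002741 ≈ 364.8.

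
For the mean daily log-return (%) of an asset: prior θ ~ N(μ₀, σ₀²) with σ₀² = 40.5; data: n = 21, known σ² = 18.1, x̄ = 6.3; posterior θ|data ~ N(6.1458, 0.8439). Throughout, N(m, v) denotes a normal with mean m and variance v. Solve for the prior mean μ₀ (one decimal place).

μ₀ = -1.1

The posterior mean is a precision-weighted average: μ_n = (τ₀μ₀ + τ_data·x̄)/(τ₀+τ_data), with τ₀=1/σ₀² and τ_data=n/σ².
Here τ₀ = 1/40.5 = 0.024691 and τ_data = 21/18.1 = 1.160221, so τ_n = 1.184912.
Rearranging for μ₀: μ₀ = (μ_n·τ_n − τ_data·x̄)/τ₀ = (6.1458·1.184912 − 1.160221·6.3) / 0.024691 = -0.027160/0.024691 ≈ -1.1.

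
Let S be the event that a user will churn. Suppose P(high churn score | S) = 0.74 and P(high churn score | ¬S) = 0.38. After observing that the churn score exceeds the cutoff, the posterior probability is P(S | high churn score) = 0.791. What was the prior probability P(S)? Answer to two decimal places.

P(S) = 0.66

Bayes' rule in odds form gives O(S|E) = O(S)·[P(E|S)/P(E|¬S)], hence O(S) = O(S|E)/LR.
Posterior odds = 0.791/(1−0.791) = 3.7847. LR = 0.74/0.38 = 1.9474.
Prior odds = 3.7847/1.9474 = 1.9435, so P(S) = 1.9435/(1+1.9435) ≈ 0.66.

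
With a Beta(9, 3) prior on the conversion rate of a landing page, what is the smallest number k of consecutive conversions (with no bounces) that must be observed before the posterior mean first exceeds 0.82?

After k conversions and 0 bounces the posterior is Beta(9+k, 3), with mean (9+k)/(9+3+k).
Set (9+k)/(12+k) > 0.82 and solve: k > (0.82·12 − 9)/(1 − 0.82) = 4.667.
The smallest integer exceeding 4.667 is 5.

k = 5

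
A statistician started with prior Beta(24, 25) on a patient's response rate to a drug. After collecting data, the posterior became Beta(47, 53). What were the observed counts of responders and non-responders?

Beta is conjugate to the binomial likelihood: posterior = Beta(α+s, β+f).
Match parameters: s=47−24=23, f=53−25=28.

23 responders and 28 non-responders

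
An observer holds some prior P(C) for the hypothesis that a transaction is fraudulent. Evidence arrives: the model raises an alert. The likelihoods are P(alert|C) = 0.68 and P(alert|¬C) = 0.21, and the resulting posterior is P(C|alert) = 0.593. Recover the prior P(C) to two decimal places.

P(C) = 0.31

Bayes' rule in odds form gives O(C|E) = O(C)·[P(E|C)/P(E|¬C)], hence O(C) = O(C|E)/LR.
Posterior odds = 0.593/(1−0.593) = 1.4570. LR = 0.68/0.21 = 3.2381.
Prior odds = 1.4570/3.2381 = 0.4500, so P(C) = 0.4500/(1+0.4500) ≈ 0.31.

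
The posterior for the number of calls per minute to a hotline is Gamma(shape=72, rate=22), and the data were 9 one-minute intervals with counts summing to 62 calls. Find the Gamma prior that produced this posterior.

A Gamma(α, β) prior (rate parametrization) on a Poisson rate with n observations summing to S gives posterior Gamma(α+S, β+n).
So α = 72 − 62 = 10 and β = 22 − 9 = 13.

Gamma(shape=10, rate=13)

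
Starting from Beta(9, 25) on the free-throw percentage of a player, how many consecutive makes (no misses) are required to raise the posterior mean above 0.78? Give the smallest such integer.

After k makes and 0 misses the posterior is Beta(9+k, 25), with mean (9+k)/(9+25+k).
Set (9+k)/(34+k) > 0.78 and solve: k > (0.78·34 − 9)/(1 − 0.78) = 79.636.
The smallest integer exceeding 79.636 is 80.

k = 80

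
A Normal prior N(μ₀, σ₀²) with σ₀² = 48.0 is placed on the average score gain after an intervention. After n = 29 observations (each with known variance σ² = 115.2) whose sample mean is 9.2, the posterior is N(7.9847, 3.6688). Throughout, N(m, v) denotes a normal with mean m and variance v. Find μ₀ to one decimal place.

μ₀ = -6.7

With known observation variance, the Normal–Normal posterior has precision τ_n = τ₀ + n/σ² and mean μ_n = (τ₀μ₀ + (n/σ²)x̄)/τ_n.
Here τ₀ = 1/48.0 = 0.020833 and τ_data = 29/115.2 = 0.251736, so τ_n = 0.272569.
Rearranging for μ₀: μ₀ = (μ_n·τ_n − τ_data·x̄)/τ₀ = (7.9847·0.272569 − 0.251736·9.2) / 0.020833 = -0.139590/0.020833 ≈ -6.7.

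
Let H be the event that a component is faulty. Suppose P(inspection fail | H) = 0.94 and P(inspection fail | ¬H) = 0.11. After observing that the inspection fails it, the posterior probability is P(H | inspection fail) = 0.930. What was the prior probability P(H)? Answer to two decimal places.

P(H) = 0.61

In odds form, posterior odds = prior odds × likelihood ratio, so prior odds = posterior odds ÷ LR.
Posterior odds = 0.930/(1−0.930) = 13.2857. LR = 0.94/0.11 = 8.5455.
Prior odds = 13.2857/8.5455 = 1.5547, so P(H) = 1.5547/(1+1.5547) ≈ 0.61.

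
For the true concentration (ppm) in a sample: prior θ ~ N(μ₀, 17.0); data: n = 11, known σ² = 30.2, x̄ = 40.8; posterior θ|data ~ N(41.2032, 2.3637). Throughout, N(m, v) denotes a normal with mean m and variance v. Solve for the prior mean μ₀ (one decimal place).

The posterior mean is a precision-weighted average: μ_n = (τ₀μ₀ + τ_data·x̄)/(τ₀+τ_data), with τ₀=1/σ₀² and τ_data=n/σ².
Here τ₀ = 1/17.0 = 0.058824 and τ_data = 11/30.2 = 0.364238, so τ_n = 0.423062.
Rearranging for μ₀: μ₀ = (μ_n·τ_n − τ_data·x̄)/τ₀ = (41.2032·0.423062 − 0.364238·40.8) / 0.058824 = 2.570598/0.058824 ≈ 43.7.

μ₀ = 43.7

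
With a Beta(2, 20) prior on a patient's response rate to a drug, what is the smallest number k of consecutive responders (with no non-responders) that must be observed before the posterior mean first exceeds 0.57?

k = 25

After k responders and 0 non-responders the posterior is Beta(2+k, 20), with mean (2+k)/(2+20+k).
Set (2+k)/(22+k) > 0.57 and solve: k > (0.57·22 − 2)/(1 − 0.57) = 24.512.
The smallest integer exceeding 24.512 is 25, and checking k=25: (27)/(47) = 0.5745 > 0.57.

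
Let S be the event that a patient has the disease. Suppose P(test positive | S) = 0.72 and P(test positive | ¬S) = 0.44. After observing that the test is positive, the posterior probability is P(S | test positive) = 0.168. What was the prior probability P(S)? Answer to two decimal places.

In odds form, posterior odds = prior odds × likelihood ratio, so prior odds = posterior odds ÷ LR.
Posterior odds = 0.168/(1−0.168) = 0.2019. LR = 0.72/0.44 = 1.6364.
Prior odds = 0.2019/1.6364 = 0.1234, so P(S) = 0.1234/(1+0.1234) ≈ 0.11.

P(S) = 0.11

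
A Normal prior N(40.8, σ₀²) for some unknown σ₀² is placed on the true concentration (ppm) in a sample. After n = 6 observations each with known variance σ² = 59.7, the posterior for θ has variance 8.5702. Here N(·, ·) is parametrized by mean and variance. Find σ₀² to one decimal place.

For the Normal–Normal model with known σ², precisions add: τ_n = τ₀ + n/σ².
So 1/σ₀² = 1/8.5702 − 6/59.7 = 0.116683 − 0.100503 = 0.016180.
Hence σ₀² = 1/0.016180 ≈ 61.8.

σ₀² = 61.8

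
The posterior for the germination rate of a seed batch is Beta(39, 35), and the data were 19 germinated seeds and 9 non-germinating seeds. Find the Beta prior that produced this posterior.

A Beta(α, β) prior with s successes and f failures in binomial data gives a Beta(α+s, β+f) posterior.
Subtract the data counts: 39−19=20, 35−9=26.

Beta(20, 26)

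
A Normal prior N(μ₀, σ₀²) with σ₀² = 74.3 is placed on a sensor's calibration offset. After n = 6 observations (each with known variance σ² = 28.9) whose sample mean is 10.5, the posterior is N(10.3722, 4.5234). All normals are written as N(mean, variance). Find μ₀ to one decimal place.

The posterior mean is a precision-weighted average: μ_n = (τ₀μ₀ + τ_data·x̄)/(τ₀+τ_data), with τ₀=1/σ₀² and τ_data=n/σ².
Here τ₀ = 1/74.3 = 0.013459 and τ_data = 6/28.9 = 0.207612, so τ_n = 0.221071.
Rearranging for μ₀: μ₀ = (μ_n·τ_n − τ_data·x̄)/τ₀ = (10.3722·0.221071 − 0.207612·10.5) / 0.013459 = 0.113067/0.013459 ≈ 8.4.

μ₀ = 8.4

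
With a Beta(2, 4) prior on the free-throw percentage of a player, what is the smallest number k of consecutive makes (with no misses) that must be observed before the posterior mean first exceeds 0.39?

After k makes and 0 misses the posterior is Beta(2+k, 4), with mean (2+k)/(2+4+k).
Set (2+k)/(6+k) > 0.39 and solve: k > (0.39·6 − 2)/(1 − 0.39) = 0.557.
The smallest integer exceeding 0.557 is 1.

k = 1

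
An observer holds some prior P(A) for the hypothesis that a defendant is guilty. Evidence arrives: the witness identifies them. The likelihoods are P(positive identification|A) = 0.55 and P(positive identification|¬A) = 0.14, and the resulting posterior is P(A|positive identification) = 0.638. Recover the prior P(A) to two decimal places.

Bayes' rule in odds form gives O(A|E) = O(A)·[P(E|A)/P(E|¬A)], hence O(A) = O(A|E)/LR.
Posterior odds = 0.638/(1−0.638) = 1.7624. LR = 0.55/0.14 = 3.9286.
Prior odds = 1.7624/3.9286 = 0.4486, so P(A) = 0.4486/(1+0.4486) ≈ 0.31.

P(A) = 0.31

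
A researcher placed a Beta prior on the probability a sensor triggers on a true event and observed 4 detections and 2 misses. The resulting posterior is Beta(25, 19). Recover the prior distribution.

Beta(21, 17)

Under Beta–binomial conjugacy the posterior parameters are (a+s, b+f).
So a = 25 − 4 = 21 and b = 19 − 2 = 17.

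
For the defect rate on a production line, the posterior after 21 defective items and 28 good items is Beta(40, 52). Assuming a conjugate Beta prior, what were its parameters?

Beta(19, 24)

Under Beta–binomial conjugacy the posterior parameters are (α+s, β+f).
So α = 40 − 21 = 19 and β = 52 − 28 = 24.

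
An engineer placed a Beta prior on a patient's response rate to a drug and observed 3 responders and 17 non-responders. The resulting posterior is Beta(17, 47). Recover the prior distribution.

Beta(14, 30)

Beta is conjugate to the binomial likelihood: posterior = Beta(α+s, β+f).
Subtract the data counts: 17−3=14, 47−17=30.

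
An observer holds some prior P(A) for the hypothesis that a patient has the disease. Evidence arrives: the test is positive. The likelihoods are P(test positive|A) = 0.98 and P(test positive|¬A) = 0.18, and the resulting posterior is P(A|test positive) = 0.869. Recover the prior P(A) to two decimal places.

P(A) = 0.55

Bayes' rule in odds form gives O(A|E) = O(A)·[P(E|A)/P(E|¬A)], hence O(A) = O(A|E)/LR.
Posterior odds = 0.869/(1−0.869) = 6.6336. LR = 0.98/0.18 = 5.4444.
Prior odds = 6.6336/5.4444 = 1.2184, so P(A) = 1.2184/(1+1.2184) ≈ 0.55.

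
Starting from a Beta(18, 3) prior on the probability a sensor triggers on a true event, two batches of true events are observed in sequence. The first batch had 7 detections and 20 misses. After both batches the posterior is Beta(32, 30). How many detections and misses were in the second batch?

7 detections and 7 misses

Because Beta–binomial updating is additive in the counts, the combined data contributed (α_post−α_prior, β_post−β_prior) successes and failures.
Total across both batches: 32−18=14 detections, 30−3=27 misses.
Subtract the first batch: 14−7=7 detections and 27−20=7 misses.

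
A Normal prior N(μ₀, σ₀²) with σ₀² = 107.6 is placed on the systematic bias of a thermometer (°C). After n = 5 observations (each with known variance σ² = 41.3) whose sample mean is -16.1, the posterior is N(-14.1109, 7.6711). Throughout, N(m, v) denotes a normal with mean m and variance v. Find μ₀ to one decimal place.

μ₀ = 11.8

The posterior mean is a precision-weighted average: μ_n = (τ₀μ₀ + τ_data·x̄)/(τ₀+τ_data), with τ₀=1/σ₀² and τ_data=n/σ².
Here τ₀ = 1/107.6 = 0.009294 and τ_data = 5/41.3 = 0.121065, so τ_n = 0.130359.
Rearranging for μ₀: μ₀ = (μ_n·τ_n − τ_data·x̄)/τ₀ = (-14.1109·0.130359 − 0.121065·-16.1) / 0.009294 = 0.109664/0.009294 ≈ 11.8.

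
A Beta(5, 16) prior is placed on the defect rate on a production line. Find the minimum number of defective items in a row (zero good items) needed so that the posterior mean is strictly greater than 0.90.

k = 140

After k defective items and 0 good items the posterior is Beta(5+k, 16), with mean (5+k)/(5+16+k).
Set (5+k)/(21+k) > 0.90 and solve: k > (0.90·21 − 5)/(1 − 0.90) = 139.000.
The smallest integer exceeding 139.000 is 140.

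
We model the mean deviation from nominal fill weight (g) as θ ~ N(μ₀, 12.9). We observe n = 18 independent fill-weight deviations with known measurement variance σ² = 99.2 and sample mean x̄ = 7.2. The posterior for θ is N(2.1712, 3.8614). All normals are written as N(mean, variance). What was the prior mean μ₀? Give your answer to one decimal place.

The posterior mean is a precision-weighted average: μ_n = (τ₀μ₀ + τ_data·x̄)/(τ₀+τ_data), with τ₀=1/σ₀² and τ_data=n/σ².
Here τ₀ = 1/12.9 = 0.077519 and τ_data = 18/99.2 = 0.181452, so τ_n = 0.258971.
Rearranging for μ₀: μ₀ = (μ_n·τ_n − τ_data·x̄)/τ₀ = (2.1712·0.258971 − 0.181452·7.2) / 0.077519 = -0.744177/0.077519 ≈ -9.6.

μ₀ = -9.6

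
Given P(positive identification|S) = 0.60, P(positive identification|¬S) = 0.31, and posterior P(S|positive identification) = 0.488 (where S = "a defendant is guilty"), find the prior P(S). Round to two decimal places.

In odds form, posterior odds = prior odds × likelihood ratio, so prior odds = posterior odds ÷ LR.
Posterior odds = 0.488/(1−0.488) = 0.9531. LR = 0.60/0.31 = 1.9355.
Prior odds = 0.9531/1.9355 = 0.4924, so P(S) = 0.4924/(1+0.4924) ≈ 0.33.

P(S) = 0.33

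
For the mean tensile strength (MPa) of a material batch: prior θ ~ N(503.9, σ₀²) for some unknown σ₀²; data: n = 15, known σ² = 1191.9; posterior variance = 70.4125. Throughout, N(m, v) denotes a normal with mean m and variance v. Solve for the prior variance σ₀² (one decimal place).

σ₀² = 618.4

For the Normal–Normal model with known σ², precisions add: τ_n = τ₀ + n/σ².
So 1/σ₀² = 1/70.4125 − 15/1191.9 = 0.014202 − 0.012585 = 0.001617.
Hence σ₀² = 1/0.001617 ≈ 618.4.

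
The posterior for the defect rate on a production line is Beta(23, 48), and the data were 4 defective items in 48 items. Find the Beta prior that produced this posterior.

A Beta(a, b) prior with s successes and f failures in binomial data gives a Beta(a+s, b+f) posterior.
So a = 23 − 4 = 19 and b = 48 − 44 = 4.

Beta(19, 4)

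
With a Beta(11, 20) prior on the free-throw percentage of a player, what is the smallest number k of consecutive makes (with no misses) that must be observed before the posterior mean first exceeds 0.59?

k = 18

After k makes and 0 misses the posterior is Beta(11+k, 20), with mean (11+k)/(11+20+k).
Set (11+k)/(31+k) > 0.59 and solve: k > (0.59·31 − 11)/(1 − 0.59) = 17.780.
The smallest integer exceeding 17.780 is 18.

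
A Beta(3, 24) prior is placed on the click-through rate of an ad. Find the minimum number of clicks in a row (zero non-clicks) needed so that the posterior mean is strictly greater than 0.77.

After k clicks and 0 non-clicks the posterior is Beta(3+k, 24), with mean (3+k)/(3+24+k).
Set (3+k)/(27+k) > 0.77 and solve: k > (0.77·27 − 3)/(1 − 0.77) = 77.348.
The smallest integer exceeding 77.348 is 78, and checking k=78: (81)/(105) = 0.7714 > 0.77.

k = 78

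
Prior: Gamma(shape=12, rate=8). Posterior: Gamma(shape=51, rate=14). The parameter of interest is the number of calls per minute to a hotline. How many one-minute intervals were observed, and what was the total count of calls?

n = 6 one-minute intervals with total 39 calls

Gamma–Poisson conjugacy: posterior shape = α + Σxᵢ, posterior rate = β + n.
Matching: Σxᵢ = 51 − 12 = 39 and n = 14 − 8 = 6.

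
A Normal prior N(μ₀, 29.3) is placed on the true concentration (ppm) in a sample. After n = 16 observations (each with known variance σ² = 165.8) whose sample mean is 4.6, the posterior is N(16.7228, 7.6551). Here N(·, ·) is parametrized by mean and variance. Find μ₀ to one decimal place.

μ₀ = 51.0

The posterior mean is a precision-weighted average: μ_n = (τ₀μ₀ + τ_data·x̄)/(τ₀+τ_data), with τ₀=1/σ₀² and τ_data=n/σ².
Here τ₀ = 1/29.3 = 0.034130 and τ_data = 16/165.8 = 0.096502, so τ_n = 0.130632.
Rearranging for μ₀: μ₀ = (μ_n·τ_n − τ_data·x̄)/τ₀ = (16.7228·0.130632 − 0.096502·4.6) / 0.034130 = 1.740624/0.034130 ≈ 51.0.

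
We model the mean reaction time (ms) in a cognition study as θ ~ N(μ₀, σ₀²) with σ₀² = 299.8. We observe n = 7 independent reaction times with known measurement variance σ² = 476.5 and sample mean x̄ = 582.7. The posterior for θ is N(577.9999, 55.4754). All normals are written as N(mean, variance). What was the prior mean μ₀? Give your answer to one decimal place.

With known observation variance, the Normal–Normal posterior has precision τ_n = τ₀ + n/σ² and mean μ_n = (τ₀μ₀ + (n/σ²)x̄)/τ_n.
Here τ₀ = 1/299.8 = 0.003336 and τ_data = 7/476.5 = 0.014690, so τ_n = 0.018026.
Rearranging for μ₀: μ₀ = (μ_n·τ_n − τ_data·x̄)/τ₀ = (577.9999·0.018026 − 0.014690·582.7) / 0.003336 = 1.859163/0.003336 ≈ 557.3.

μ₀ = 557.3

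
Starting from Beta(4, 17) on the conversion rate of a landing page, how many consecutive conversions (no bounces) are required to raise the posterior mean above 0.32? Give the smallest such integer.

After k conversions and 0 bounces the posterior is Beta(4+k, 17), with mean (4+k)/(4+17+k).
Set (4+k)/(21+k) > 0.32 and solve: k > (0.32·21 − 4)/(1 − 0.32) = 4.000.
The smallest integer exceeding 4.000 is 5.

k = 5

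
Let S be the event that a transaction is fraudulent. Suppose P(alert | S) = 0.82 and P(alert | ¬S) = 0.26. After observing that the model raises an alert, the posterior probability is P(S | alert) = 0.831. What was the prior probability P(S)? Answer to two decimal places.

In odds form, posterior odds = prior odds × likelihood ratio, so prior odds = posterior odds ÷ LR.
Posterior odds = 0.831/(1−0.831) = 4.9172. LR = 0.82/0.26 = 3.1538.
Prior odds = 4.9172/3.1538 = 1.5591, so P(S) = 1.5591/(1+1.5591) ≈ 0.61.

P(S) = 0.61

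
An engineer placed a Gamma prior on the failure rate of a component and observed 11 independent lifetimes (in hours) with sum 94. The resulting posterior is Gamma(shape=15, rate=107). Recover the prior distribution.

Gamma–exponential conjugacy: posterior shape = α + n, posterior rate = β + Σtᵢ.
So α = 15 − 11 = 4 and β = 107 − 94 = 13.

Gamma(shape=4, rate=13)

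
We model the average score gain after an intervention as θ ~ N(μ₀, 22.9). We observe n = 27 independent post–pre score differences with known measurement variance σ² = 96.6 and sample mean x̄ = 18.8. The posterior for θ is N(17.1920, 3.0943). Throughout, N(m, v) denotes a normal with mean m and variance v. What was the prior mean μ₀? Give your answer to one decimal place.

μ₀ = 6.9

With known observation variance, the Normal–Normal posterior has precision τ_n = τ₀ + n/σ² and mean μ_n = (τ₀μ₀ + (n/σ²)x̄)/τ_n.
Here τ₀ = 1/22.9 = 0.043668 and τ_data = 27/96.6 = 0.279503, so τ_n = 0.323171.
Rearranging for μ₀: μ₀ = (μ_n·τ_n − τ_data·x̄)/τ₀ = (17.1920·0.323171 − 0.279503·18.8) / 0.043668 = 0.301299/0.043668 ≈ 6.9.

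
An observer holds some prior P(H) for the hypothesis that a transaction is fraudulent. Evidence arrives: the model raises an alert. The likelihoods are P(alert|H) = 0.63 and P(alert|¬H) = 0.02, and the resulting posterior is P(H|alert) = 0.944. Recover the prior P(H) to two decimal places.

P(H) = 0.35

Bayes' rule in odds form gives O(H|E) = O(H)·[P(E|H)/P(E|¬H)], hence O(H) = O(H|E)/LR.
Posterior odds = 0.944/(1−0.944) = 16.8571. LR = 0.63/0.02 = 31.5000.
Prior odds = 16.8571/31.5000 = 0.5351, so P(H) = 0.5351/(1+0.5351) ≈ 0.35.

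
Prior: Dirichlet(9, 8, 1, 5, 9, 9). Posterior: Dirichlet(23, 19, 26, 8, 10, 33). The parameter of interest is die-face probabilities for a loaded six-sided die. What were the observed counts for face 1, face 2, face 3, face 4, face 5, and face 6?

For a Dirichlet(α) prior with multinomial counts c, the posterior is Dirichlet(α + c) componentwise.
Counts are posterior − prior componentwise: 23−9=14, 19−8=11, 26−1=25, 8−5=3, 10−9=1, 33−9=24.

counts (14, 11, 25, 3, 1, 24)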